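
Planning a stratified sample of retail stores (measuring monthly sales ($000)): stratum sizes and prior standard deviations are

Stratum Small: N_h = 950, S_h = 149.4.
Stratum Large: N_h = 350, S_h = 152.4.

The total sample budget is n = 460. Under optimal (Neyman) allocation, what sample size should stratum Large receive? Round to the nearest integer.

Neyman allocation: n_h = n · N_h S_h / Σ N_i S_i, with n = 460.
  stratum Small: N_h·S_h = 950·149.4 = 141930.00
  stratum Large: N_h·S_h = 350·152.4 = 53340.00
Σ N_h S_h = 195270.00
n for stratum Large = 460·53340.00/195270.00 = 125.654 → 126

126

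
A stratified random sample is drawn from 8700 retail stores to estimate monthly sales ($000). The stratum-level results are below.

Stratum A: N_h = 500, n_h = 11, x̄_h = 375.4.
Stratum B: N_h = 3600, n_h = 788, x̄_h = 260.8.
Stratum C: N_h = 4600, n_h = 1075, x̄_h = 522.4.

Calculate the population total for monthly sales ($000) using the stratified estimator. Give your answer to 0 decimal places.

τ̂_st = Σ N_h x̄_h = 500·375.4 + 3600·260.8 + 4600·522.4 = 3529620

τ̂_st ≈ 3529620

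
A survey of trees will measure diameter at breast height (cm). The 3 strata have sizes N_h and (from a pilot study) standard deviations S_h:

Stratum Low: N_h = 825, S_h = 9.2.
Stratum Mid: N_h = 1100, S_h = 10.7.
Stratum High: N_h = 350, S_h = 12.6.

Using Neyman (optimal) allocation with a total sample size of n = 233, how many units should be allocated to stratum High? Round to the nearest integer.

43

Neyman allocation: n_h = n · N_h S_h / Σ N_i S_i, with n = 233.
  stratum Low: N_h·S_h = 825·9.2 = 7590.00
  stratum Mid: N_h·S_h = 1100·10.7 = 11770.00
  stratum High: N_h·S_h = 350·12.6 = 4410.00
Σ N_h S_h = 23770.00
n for stratum High = 233·4410.00/23770.00 = 43.228 → 43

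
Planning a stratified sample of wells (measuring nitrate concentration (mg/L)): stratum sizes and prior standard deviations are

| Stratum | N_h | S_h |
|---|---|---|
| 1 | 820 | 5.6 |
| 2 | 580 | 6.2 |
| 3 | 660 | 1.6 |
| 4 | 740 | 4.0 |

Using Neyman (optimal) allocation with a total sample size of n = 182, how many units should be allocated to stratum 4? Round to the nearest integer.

Neyman allocation: n_h = n · N_h S_h / Σ N_i S_i, with n = 182.
  stratum 1: N_h·S_h = 820·5.6 = 4592.00
  stratum 2: N_h·S_h = 580·6.2 = 3596.00
  stratum 3: N_h·S_h = 660·1.6 = 1056.00
  stratum 4: N_h·S_h = 740·4.0 = 2960.00
Σ N_h S_h = 12204.00
n for stratum 4 = 182·2960.00/12204.00 = 44.143 → 44

44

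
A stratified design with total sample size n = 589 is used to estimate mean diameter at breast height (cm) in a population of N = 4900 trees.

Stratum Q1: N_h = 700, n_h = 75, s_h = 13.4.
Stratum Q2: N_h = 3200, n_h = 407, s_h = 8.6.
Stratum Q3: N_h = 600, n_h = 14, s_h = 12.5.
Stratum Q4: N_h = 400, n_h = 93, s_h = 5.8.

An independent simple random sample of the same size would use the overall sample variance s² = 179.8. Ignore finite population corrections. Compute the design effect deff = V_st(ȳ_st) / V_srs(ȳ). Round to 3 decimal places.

V̂(ȳ_st) = Σ W_h² s_h²/n_h, with W_h = N_h/N and N = 4900:
  stratum Q1: (700/4900)²·13.4²/75 = 0.0488599
  stratum Q2: (3200/4900)²·8.6²/407 = 0.0775015
  stratum Q3: (600/4900)²·12.5²/14 = 0.167341
  stratum Q4: (400/4900)²·5.8²/93 = 0.00241047
V_st = 0.296113
V_srs = s²/n = 179.8/589 = 0.305263
deff = V_st / V_srs = 0.296113/0.305263 = 0.9700

deff ≈ 0.970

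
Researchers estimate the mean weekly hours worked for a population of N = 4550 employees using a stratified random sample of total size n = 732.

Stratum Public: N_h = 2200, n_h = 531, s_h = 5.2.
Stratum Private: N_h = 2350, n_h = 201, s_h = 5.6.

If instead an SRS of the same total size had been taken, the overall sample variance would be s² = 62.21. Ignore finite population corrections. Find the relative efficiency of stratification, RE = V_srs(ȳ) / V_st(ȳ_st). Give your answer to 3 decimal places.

RE ≈ 1.588

V̂(ȳ_st) = Σ W_h² s_h²/n_h, with W_h = N_h/N and N = 4550:
  stratum Public: (2200/4550)²·5.2²/531 = 0.0119051
  stratum Private: (2350/4550)²·5.6²/201 = 0.0416191
V_st = 0.0535243
V_srs = s²/n = 62.21/732 = 0.0849863
Relative efficiency = V_srs / V_st = 0.0849863/0.0535243 = 1.5878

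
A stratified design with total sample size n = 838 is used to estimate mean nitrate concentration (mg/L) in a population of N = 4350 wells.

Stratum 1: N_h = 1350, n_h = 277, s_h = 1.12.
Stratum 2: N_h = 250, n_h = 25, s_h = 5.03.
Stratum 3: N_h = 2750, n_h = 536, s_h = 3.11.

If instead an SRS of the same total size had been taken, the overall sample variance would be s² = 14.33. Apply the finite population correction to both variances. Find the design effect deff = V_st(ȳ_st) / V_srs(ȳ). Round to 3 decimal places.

deff ≈ 0.664

V̂(ȳ_st) = Σ W_h² (1 − n_h/N_h) s_h²/n_h, with W_h = N_h/N and N = 4350:
  stratum 1: (1350/4350)²·(1 − 277/1350)·1.12²/277 = 0.000346666
  stratum 2: (250/4350)²·(1 − 25/250)·5.03²/25 = 0.00300843
  stratum 3: (2750/4350)²·(1 − 536/2750)·3.11²/536 = 0.00580614
V_st = 0.00916124
V_srs = (1 − 838/4350)·14.33/838 = 0.013806
deff = V_st / V_srs = 0.00916124/0.013806 = 0.6636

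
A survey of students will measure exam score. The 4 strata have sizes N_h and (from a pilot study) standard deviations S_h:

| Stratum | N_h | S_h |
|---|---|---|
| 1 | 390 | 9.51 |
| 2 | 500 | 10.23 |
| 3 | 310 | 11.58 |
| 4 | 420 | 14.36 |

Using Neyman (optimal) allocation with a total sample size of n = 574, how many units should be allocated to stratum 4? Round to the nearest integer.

Neyman allocation: n_h = n · N_h S_h / Σ N_i S_i, with n = 574.
  stratum 1: N_h·S_h = 390·9.51 = 3708.90
  stratum 2: N_h·S_h = 500·10.23 = 5115.00
  stratum 3: N_h·S_h = 310·11.58 = 3589.80
  stratum 4: N_h·S_h = 420·14.36 = 6031.20
Σ N_h S_h = 18444.90
n for stratum 4 = 574·6031.20/18444.90 = 187.689 → 188

188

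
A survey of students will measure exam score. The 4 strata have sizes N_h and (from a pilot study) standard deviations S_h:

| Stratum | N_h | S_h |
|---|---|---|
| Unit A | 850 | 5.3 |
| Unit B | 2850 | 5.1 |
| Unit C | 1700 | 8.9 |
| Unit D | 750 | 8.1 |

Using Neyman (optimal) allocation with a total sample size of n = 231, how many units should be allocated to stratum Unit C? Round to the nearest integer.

87

Neyman allocation: n_h = n · N_h S_h / Σ N_i S_i, with n = 231.
  stratum Unit A: N_h·S_h = 850·5.3 = 4505.00
  stratum Unit B: N_h·S_h = 2850·5.1 = 14535.00
  stratum Unit C: N_h·S_h = 1700·8.9 = 15130.00
  stratum Unit D: N_h·S_h = 750·8.1 = 6075.00
Σ N_h S_h = 40245.00
n for stratum Unit C = 231·15130.00/40245.00 = 86.844 → 87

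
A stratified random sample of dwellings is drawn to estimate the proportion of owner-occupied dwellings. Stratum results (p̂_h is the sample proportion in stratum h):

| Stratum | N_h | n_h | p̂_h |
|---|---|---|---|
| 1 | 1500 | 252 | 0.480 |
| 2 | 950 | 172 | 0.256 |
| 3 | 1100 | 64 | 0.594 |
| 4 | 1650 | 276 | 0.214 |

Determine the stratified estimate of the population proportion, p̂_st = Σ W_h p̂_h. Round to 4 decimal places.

p̂_st ≈ 0.3788

N = 5200; stratum weights W_h = N_h/N.
p̂_st = Σ W_h p̂_h = (1500·0.480 + 950·0.256 + 1100·0.594 + 1650·0.214)/5200 = 0.37879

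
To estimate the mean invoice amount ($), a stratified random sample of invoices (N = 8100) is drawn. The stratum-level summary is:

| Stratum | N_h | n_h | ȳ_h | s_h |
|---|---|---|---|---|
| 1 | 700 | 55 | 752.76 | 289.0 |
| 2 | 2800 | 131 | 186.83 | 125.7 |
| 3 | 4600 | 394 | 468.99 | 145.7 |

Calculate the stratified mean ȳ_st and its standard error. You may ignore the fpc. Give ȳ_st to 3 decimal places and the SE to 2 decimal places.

ȳ_st ≈ 395.977, SE ≈ 6.57

ȳ_st = Σ W_h ȳ_h = (700·752.76 + 2800·186.83 + 4600·468.99)/8100 = 395.97654
V̂(ȳ_st) = Σ W_h² s_h²/n_h, with W_h = N_h/N and N = 8100:
  stratum 1: (700/8100)²·289.0²/55 = 11.3412
  stratum 2: (2800/8100)²·125.7²/131 = 14.4127
  stratum 3: (4600/8100)²·145.7²/394 = 17.3767
V̂(ȳ_st) = 43.1306
SE(ȳ_st) = √43.1306 = 6.56739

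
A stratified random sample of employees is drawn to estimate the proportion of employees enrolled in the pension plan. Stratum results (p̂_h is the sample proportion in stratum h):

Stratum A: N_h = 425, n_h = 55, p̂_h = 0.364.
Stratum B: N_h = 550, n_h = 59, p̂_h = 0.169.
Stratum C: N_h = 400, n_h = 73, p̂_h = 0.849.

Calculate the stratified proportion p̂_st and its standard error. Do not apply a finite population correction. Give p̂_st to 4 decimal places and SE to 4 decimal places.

p̂_st ≈ 0.4271, SE ≈ 0.0308

N = 1375; stratum weights W_h = N_h/N.
p̂_st = Σ W_h p̂_h = (425·0.364 + 550·0.169 + 400·0.849)/1375 = 0.42709
V̂(p̂_st) = Σ W_h² p̂_h(1−p̂_h)/(n_h−1):
  stratum A: (425/1375)²·0.364·0.636/54 = 0.000409579
  stratum B: (550/1375)²·0.169·0.831/58 = 0.000387418
  stratum C: (400/1375)²·0.849·0.151/72 = 0.000150684
V̂(p̂_st) = 0.00094768; SE = √V̂ = 0.0307844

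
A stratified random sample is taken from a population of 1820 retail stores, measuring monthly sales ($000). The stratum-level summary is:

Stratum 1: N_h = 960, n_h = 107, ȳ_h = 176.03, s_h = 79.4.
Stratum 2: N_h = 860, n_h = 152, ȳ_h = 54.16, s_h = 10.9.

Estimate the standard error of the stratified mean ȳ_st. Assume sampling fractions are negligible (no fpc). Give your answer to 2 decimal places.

SE(ȳ_st) ≈ 4.07

V̂(ȳ_st) = Σ W_h² s_h²/n_h, with W_h = N_h/N and N = 1820:
  stratum 1: (960/1820)²·79.4²/107 = 16.3929
  stratum 2: (860/1820)²·10.9²/152 = 0.174527
V̂(ȳ_st) = 16.5675
SE(ȳ_st) = √16.5675 = 4.07032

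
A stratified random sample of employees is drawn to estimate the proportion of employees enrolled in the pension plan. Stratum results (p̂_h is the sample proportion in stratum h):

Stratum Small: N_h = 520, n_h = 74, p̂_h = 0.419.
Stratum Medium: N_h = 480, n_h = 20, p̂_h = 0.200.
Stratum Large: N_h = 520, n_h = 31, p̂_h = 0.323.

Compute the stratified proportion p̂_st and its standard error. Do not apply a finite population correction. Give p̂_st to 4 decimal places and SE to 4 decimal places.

N = 1520; stratum weights W_h = N_h/N.
p̂_st = Σ W_h p̂_h = (520·0.419 + 480·0.200 + 520·0.323)/1520 = 0.31700
V̂(p̂_st) = Σ W_h² p̂_h(1−p̂_h)/(n_h−1):
  stratum Small: (520/1520)²·0.419·0.581/73 = 0.000390289
  stratum Medium: (480/1520)²·0.200·0.800/19 = 0.000839773
  stratum Large: (520/1520)²·0.323·0.677/30 = 0.000853079
V̂(p̂_st) = 0.00208314; SE = √V̂ = 0.0456414

p̂_st ≈ 0.3170, SE ≈ 0.0456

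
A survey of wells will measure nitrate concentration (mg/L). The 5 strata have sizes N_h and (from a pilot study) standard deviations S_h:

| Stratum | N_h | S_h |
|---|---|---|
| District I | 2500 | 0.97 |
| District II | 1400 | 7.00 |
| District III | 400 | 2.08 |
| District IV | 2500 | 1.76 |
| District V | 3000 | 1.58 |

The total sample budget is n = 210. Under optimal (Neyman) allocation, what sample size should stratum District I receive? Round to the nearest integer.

Neyman allocation: n_h = n · N_h S_h / Σ N_i S_i, with n = 210.
  stratum District I: N_h·S_h = 2500·0.97 = 2425.00
  stratum District II: N_h·S_h = 1400·7.00 = 9800.00
  stratum District III: N_h·S_h = 400·2.08 = 832.00
  stratum District IV: N_h·S_h = 2500·1.76 = 4400.00
  stratum District V: N_h·S_h = 3000·1.58 = 4740.00
Σ N_h S_h = 22197.00
n for stratum District I = 210·2425.00/22197.00 = 22.942 → 23

23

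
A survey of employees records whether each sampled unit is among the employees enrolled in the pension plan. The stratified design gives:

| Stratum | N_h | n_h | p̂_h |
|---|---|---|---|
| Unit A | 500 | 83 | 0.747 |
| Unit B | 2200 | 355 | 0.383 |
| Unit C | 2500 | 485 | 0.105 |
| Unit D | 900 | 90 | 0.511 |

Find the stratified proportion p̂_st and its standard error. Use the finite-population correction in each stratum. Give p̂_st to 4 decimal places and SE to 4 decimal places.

N = 6100; stratum weights W_h = N_h/N.
p̂_st = Σ W_h p̂_h = (500·0.747 + 2200·0.383 + 2500·0.105 + 900·0.511)/6100 = 0.31779
V̂(p̂_st) = Σ W_h² (1 − n_h/N_h) p̂_h(1−p̂_h)/(n_h−1):
  stratum Unit A: (500/6100)²·(1 − 83/500)·0.747·0.253/82 = 1.29144e-05
  stratum Unit B: (2200/6100)²·(1 − 355/2200)·0.383·0.617/354 = 7.28182e-05
  stratum Unit C: (2500/6100)²·(1 − 485/2500)·0.105·0.895/484 = 2.62859e-05
  stratum Unit D: (900/6100)²·(1 − 90/900)·0.511·0.489/89 = 5.50057e-05
V̂(p̂_st) = 0.000167024; SE = √V̂ = 0.0129238

p̂_st ≈ 0.3178, SE ≈ 0.0129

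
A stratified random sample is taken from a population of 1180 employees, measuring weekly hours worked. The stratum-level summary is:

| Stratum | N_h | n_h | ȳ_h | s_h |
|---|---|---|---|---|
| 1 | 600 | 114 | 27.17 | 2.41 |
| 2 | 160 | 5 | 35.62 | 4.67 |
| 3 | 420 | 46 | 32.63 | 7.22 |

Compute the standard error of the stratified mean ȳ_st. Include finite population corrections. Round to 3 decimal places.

V̂(ȳ_st) = Σ W_h² (1 − n_h/N_h) s_h²/n_h, with W_h = N_h/N and N = 1180:
  stratum 1: (600/1180)²·(1 − 114/600)·2.41²/114 = 0.0106697
  stratum 2: (160/1180)²·(1 − 5/160)·4.67²/5 = 0.0776875
  stratum 3: (420/1180)²·(1 − 46/420)·7.22²/46 = 0.127842
V̂(ȳ_st) = 0.216199
SE(ȳ_st) = √0.216199 = 0.464972

SE(ȳ_st) ≈ 0.465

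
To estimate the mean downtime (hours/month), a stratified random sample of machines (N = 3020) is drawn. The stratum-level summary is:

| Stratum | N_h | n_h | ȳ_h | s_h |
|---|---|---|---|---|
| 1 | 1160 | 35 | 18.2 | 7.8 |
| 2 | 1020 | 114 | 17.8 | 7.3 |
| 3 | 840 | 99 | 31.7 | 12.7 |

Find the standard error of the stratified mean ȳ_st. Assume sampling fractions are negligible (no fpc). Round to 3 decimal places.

SE(ȳ_st) ≈ 0.660

V̂(ȳ_st) = Σ W_h² s_h²/n_h, with W_h = N_h/N and N = 3020:
  stratum 1: (1160/3020)²·7.8²/35 = 0.256462
  stratum 2: (1020/3020)²·7.3²/114 = 0.0533246
  stratum 3: (840/3020)²·12.7²/99 = 0.126042
V̂(ȳ_st) = 0.435829
SE(ȳ_st) = √0.435829 = 0.660174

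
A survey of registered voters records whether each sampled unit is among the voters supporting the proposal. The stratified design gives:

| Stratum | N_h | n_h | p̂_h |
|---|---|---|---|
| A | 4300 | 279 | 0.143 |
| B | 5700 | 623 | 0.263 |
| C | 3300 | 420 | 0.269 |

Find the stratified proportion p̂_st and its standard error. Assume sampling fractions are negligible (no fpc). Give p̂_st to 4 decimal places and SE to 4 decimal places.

N = 13300; stratum weights W_h = N_h/N.
p̂_st = Σ W_h p̂_h = (4300·0.143 + 5700·0.263 + 3300·0.269)/13300 = 0.22569
V̂(p̂_st) = Σ W_h² p̂_h(1−p̂_h)/(n_h−1):
  stratum A: (4300/13300)²·0.143·0.857/278 = 4.60793e-05
  stratum B: (5700/13300)²·0.263·0.737/622 = 5.72373e-05
  stratum C: (3300/13300)²·0.269·0.731/419 = 2.88922e-05
V̂(p̂_st) = 0.000132209; SE = √V̂ = 0.0114982

p̂_st ≈ 0.2257, SE ≈ 0.0115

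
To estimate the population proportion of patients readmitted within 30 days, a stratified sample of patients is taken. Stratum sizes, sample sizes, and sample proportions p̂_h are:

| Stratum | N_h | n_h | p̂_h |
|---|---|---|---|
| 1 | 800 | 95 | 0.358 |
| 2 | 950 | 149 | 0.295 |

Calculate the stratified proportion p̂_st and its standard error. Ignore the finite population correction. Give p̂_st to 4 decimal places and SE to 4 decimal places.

p̂_st ≈ 0.3238, SE ≈ 0.0304

N = 1750; stratum weights W_h = N_h/N.
p̂_st = Σ W_h p̂_h = (800·0.358 + 950·0.295)/1750 = 0.32380
V̂(p̂_st) = Σ W_h² p̂_h(1−p̂_h)/(n_h−1):
  stratum 1: (800/1750)²·0.358·0.642/94 = 0.000510968
  stratum 2: (950/1750)²·0.295·0.705/148 = 0.000414115
V̂(p̂_st) = 0.000925083; SE = √V̂ = 0.0304152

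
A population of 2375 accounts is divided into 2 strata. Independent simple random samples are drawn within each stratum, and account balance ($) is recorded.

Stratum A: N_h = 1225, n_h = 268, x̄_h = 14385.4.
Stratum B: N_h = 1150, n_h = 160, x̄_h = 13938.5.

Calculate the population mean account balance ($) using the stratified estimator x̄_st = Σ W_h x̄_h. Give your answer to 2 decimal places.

x̄_st ≈ 14169.01

N = Σ N_h = 2375. Stratum weights W_h = N_h/N.
x̄_st = (1225·14385.4 + 1150·13938.5) / 2375 = 14169.0063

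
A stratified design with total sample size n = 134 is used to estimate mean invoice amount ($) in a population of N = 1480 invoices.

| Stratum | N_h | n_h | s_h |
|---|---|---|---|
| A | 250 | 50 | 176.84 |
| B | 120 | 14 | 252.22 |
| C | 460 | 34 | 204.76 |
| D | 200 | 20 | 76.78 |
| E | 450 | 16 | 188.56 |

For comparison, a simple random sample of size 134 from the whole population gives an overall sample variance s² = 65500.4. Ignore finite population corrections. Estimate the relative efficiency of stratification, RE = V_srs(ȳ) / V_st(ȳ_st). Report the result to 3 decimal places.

RE ≈ 1.294

V̂(ȳ_st) = Σ W_h² s_h²/n_h, with W_h = N_h/N and N = 1480:
  stratum A: (250/1480)²·176.84²/50 = 17.8463
  stratum B: (120/1480)²·252.22²/14 = 29.8724
  stratum C: (460/1480)²·204.76²/34 = 119.125
  stratum D: (200/1480)²·76.78²/20 = 5.38273
  stratum E: (450/1480)²·188.56²/16 = 205.438
V_st = 377.665
V_srs = s²/n = 65500.4/134 = 488.809
Relative efficiency = V_srs / V_st = 488.809/377.665 = 1.2943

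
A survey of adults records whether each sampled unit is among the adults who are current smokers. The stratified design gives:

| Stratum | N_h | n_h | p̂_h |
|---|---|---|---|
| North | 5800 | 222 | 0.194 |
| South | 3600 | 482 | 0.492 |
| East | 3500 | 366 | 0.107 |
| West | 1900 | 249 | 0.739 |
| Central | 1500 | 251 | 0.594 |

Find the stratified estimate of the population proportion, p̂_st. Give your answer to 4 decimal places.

N = 16300; stratum weights W_h = N_h/N.
p̂_st = Σ W_h p̂_h = (5800·0.194 + 3600·0.492 + 3500·0.107 + 1900·0.739 + 1500·0.594)/16300 = 0.34147

p̂_st ≈ 0.3415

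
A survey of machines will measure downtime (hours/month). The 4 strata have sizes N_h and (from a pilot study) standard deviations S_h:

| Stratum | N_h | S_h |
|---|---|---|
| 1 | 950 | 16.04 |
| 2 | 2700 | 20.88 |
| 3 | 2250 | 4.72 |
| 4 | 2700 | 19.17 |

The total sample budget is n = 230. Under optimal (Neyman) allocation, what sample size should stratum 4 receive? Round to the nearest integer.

Neyman allocation: n_h = n · N_h S_h / Σ N_i S_i, with n = 230.
  stratum 1: N_h·S_h = 950·16.04 = 15238.00
  stratum 2: N_h·S_h = 2700·20.88 = 56376.00
  stratum 3: N_h·S_h = 2250·4.72 = 10620.00
  stratum 4: N_h·S_h = 2700·19.17 = 51759.00
Σ N_h S_h = 133993.00
n for stratum 4 = 230·51759.00/133993.00 = 88.845 → 89

89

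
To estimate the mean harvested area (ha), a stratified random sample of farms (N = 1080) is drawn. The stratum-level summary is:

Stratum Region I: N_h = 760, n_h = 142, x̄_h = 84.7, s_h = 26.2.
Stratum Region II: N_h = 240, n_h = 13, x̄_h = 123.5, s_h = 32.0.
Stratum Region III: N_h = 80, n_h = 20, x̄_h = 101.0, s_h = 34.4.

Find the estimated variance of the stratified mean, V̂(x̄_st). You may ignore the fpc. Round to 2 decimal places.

V̂(x̄_st) ≈ 6.61

V̂(x̄_st) = Σ W_h² s_h²/n_h, with W_h = N_h/N and N = 1080:
  stratum Region I: (760/1080)²·26.2²/142 = 2.39383
  stratum Region II: (240/1080)²·32.0²/13 = 3.88984
  stratum Region III: (80/1080)²·34.4²/20 = 0.324653
V̂(x̄_st) = 6.60832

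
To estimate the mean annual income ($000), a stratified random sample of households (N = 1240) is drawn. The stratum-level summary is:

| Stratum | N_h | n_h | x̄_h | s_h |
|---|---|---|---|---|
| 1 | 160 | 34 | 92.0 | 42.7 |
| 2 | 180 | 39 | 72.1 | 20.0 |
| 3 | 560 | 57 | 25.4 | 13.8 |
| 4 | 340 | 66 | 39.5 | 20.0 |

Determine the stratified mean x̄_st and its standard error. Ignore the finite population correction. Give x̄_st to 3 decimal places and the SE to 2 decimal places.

x̄_st ≈ 44.639, SE ≈ 1.50

x̄_st = Σ W_h x̄_h = (160·92.0 + 180·72.1 + 560·25.4 + 340·39.5)/1240 = 44.63871
V̂(x̄_st) = Σ W_h² s_h²/n_h, with W_h = N_h/N and N = 1240:
  stratum 1: (160/1240)²·42.7²/34 = 0.89284
  stratum 2: (180/1240)²·20.0²/39 = 0.216121
  stratum 3: (560/1240)²·13.8²/57 = 0.681422
  stratum 4: (340/1240)²·20.0²/66 = 0.455649
V̂(x̄_st) = 2.24603
SE(x̄_st) = √2.24603 = 1.49868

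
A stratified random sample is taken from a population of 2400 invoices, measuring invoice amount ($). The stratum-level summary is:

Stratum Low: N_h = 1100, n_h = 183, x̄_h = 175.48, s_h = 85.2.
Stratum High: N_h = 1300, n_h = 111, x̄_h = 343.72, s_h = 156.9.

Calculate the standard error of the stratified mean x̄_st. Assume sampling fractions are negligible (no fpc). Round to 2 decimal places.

SE(x̄_st) ≈ 8.57

V̂(x̄_st) = Σ W_h² s_h²/n_h, with W_h = N_h/N and N = 2400:
  stratum Low: (1100/2400)²·85.2²/183 = 8.3328
  stratum High: (1300/2400)²·156.9²/111 = 65.0709
V̂(x̄_st) = 73.4037
SE(x̄_st) = √73.4037 = 8.5676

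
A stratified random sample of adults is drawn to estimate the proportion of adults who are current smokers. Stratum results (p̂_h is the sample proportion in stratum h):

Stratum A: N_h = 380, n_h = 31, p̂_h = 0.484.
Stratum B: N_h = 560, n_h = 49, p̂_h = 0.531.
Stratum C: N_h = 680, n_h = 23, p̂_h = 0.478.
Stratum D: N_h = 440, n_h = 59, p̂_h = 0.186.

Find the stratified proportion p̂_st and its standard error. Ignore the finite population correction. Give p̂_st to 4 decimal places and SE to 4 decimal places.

N = 2060; stratum weights W_h = N_h/N.
p̂_st = Σ W_h p̂_h = (380·0.484 + 560·0.531 + 680·0.478 + 440·0.186)/2060 = 0.43115
V̂(p̂_st) = Σ W_h² p̂_h(1−p̂_h)/(n_h−1):
  stratum A: (380/2060)²·0.484·0.516/30 = 0.000283274
  stratum B: (560/2060)²·0.531·0.469/48 = 0.000383414
  stratum C: (680/2060)²·0.478·0.522/22 = 0.00123583
  stratum D: (440/2060)²·0.186·0.814/58 = 0.000119091
V̂(p̂_st) = 0.00202161; SE = √V̂ = 0.0449623

p̂_st ≈ 0.4311, SE ≈ 0.0450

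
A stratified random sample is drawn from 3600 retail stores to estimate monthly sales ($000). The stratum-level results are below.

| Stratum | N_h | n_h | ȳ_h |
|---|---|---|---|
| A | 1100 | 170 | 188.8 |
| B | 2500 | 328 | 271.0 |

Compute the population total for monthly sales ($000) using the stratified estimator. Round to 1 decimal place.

τ̂_st = Σ N_h ȳ_h = 1100·188.8 + 2500·271.0 = 885180.0

τ̂_st ≈ 885180.0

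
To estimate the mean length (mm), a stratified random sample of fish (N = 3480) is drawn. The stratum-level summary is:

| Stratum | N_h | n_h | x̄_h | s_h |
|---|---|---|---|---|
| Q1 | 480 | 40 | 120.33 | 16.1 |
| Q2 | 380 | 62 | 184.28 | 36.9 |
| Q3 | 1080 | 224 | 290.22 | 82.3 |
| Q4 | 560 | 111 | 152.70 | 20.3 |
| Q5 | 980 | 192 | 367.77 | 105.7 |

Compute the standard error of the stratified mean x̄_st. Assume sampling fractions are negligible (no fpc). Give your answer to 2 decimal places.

V̂(x̄_st) = Σ W_h² s_h²/n_h, with W_h = N_h/N and N = 3480:
  stratum Q1: (480/3480)²·16.1²/40 = 0.123287
  stratum Q2: (380/3480)²·36.9²/62 = 0.26186
  stratum Q3: (1080/3480)²·82.3²/224 = 2.91233
  stratum Q4: (560/3480)²·20.3²/111 = 0.0961361
  stratum Q5: (980/3480)²·105.7²/192 = 4.61469
V̂(x̄_st) = 8.0083
SE(x̄_st) = √8.0083 = 2.82989

SE(x̄_st) ≈ 2.83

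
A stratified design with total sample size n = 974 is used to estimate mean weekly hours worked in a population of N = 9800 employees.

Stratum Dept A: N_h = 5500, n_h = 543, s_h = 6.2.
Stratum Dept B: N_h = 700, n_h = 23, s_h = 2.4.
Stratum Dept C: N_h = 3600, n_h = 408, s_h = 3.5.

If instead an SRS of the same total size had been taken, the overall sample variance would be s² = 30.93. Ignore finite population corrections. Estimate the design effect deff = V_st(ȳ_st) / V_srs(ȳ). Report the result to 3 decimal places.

deff ≈ 0.870

V̂(ȳ_st) = Σ W_h² s_h²/n_h, with W_h = N_h/N and N = 9800:
  stratum Dept A: (5500/9800)²·6.2²/543 = 0.0222975
  stratum Dept B: (700/9800)²·2.4²/23 = 0.00127773
  stratum Dept C: (3600/9800)²·3.5²/408 = 0.00405162
V_st = 0.0276269
V_srs = s²/n = 30.93/974 = 0.0317556
deff = V_st / V_srs = 0.0276269/0.0317556 = 0.8700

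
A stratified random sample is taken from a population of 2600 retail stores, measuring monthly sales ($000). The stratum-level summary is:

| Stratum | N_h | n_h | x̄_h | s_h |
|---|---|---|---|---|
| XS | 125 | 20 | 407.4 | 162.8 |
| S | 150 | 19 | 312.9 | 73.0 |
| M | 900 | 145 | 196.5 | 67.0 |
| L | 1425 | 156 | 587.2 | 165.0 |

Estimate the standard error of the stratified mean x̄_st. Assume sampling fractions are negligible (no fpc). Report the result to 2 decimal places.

V̂(x̄_st) = Σ W_h² s_h²/n_h, with W_h = N_h/N and N = 2600:
  stratum XS: (125/2600)²·162.8²/20 = 3.06304
  stratum S: (150/2600)²·73.0²/19 = 0.933529
  stratum M: (900/2600)²·67.0²/145 = 3.70954
  stratum L: (1425/2600)²·165.0²/156 = 52.4235
V̂(x̄_st) = 60.1296
SE(x̄_st) = √60.1296 = 7.75433

SE(x̄_st) ≈ 7.75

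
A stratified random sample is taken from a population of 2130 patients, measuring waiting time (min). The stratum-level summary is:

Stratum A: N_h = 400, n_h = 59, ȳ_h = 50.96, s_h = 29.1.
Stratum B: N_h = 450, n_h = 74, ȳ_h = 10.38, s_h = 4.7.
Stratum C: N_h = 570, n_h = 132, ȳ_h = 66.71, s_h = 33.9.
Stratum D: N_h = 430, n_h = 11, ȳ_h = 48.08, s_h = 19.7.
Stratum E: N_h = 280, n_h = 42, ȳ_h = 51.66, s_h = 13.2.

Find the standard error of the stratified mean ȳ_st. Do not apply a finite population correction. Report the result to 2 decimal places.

V̂(ȳ_st) = Σ W_h² s_h²/n_h, with W_h = N_h/N and N = 2130:
  stratum A: (400/2130)²·29.1²/59 = 0.506168
  stratum B: (450/2130)²·4.7²/74 = 0.0133239
  stratum C: (570/2130)²·33.9²/132 = 0.623471
  stratum D: (430/2130)²·19.7²/11 = 1.43786
  stratum E: (280/2130)²·13.2²/42 = 0.0716895
V̂(ȳ_st) = 2.65251
SE(ȳ_st) = √2.65251 = 1.62865

SE(ȳ_st) ≈ 1.63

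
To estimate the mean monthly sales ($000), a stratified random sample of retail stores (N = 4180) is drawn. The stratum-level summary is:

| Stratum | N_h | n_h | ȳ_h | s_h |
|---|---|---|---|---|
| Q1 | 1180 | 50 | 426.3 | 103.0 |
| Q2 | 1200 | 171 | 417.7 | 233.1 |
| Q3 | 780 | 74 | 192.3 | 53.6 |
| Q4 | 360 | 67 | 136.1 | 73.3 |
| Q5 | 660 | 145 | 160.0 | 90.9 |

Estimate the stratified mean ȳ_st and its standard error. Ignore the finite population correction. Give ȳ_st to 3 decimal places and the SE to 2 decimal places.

ȳ_st = Σ W_h ȳ_h = (1180·426.3 + 1200·417.7 + 780·192.3 + 360·136.1 + 660·160.0)/4180 = 313.12536
V̂(ȳ_st) = Σ W_h² s_h²/n_h, with W_h = N_h/N and N = 4180:
  stratum Q1: (1180/4180)²·103.0²/50 = 16.9089
  stratum Q2: (1200/4180)²·233.1²/171 = 26.1878
  stratum Q3: (780/4180)²·53.6²/74 = 1.35187
  stratum Q4: (360/4180)²·73.3²/67 = 0.59482
  stratum Q5: (660/4180)²·90.9²/145 = 1.42068
V̂(ȳ_st) = 46.464
SE(ȳ_st) = √46.464 = 6.81645

ȳ_st ≈ 313.125, SE ≈ 6.82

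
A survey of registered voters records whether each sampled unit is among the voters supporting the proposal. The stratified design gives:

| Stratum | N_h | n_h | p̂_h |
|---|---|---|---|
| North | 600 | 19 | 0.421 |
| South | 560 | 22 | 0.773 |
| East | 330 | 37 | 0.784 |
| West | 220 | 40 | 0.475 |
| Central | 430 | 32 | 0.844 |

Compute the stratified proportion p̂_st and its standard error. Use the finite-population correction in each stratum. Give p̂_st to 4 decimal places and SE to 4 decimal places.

p̂_st ≈ 0.6596, SE ≈ 0.0435

N = 2140; stratum weights W_h = N_h/N.
p̂_st = Σ W_h p̂_h = (600·0.421 + 560·0.773 + 330·0.784 + 220·0.475 + 430·0.844)/2140 = 0.65964
V̂(p̂_st) = Σ W_h² (1 − n_h/N_h) p̂_h(1−p̂_h)/(n_h−1):
  stratum North: (600/2140)²·(1 − 19/600)·0.421·0.579/18 = 0.00103083
  stratum South: (560/2140)²·(1 − 22/560)·0.773·0.227/21 = 0.000549704
  stratum East: (330/2140)²·(1 − 37/330)·0.784·0.216/36 = 9.93165e-05
  stratum West: (220/2140)²·(1 − 40/220)·0.475·0.525/39 = 5.52912e-05
  stratum Central: (430/2140)²·(1 − 32/430)·0.844·0.156/31 = 0.000158719
V̂(p̂_st) = 0.00189386; SE = √V̂ = 0.0435185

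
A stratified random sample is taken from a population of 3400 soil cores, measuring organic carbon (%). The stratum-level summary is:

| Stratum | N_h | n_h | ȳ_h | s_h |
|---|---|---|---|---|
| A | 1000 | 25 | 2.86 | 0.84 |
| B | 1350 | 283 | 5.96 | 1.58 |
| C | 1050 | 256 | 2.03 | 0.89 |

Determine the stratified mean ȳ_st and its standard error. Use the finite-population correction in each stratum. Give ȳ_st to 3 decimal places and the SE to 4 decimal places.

ȳ_st = Σ W_h ȳ_h = (1000·2.86 + 1350·5.96 + 1050·2.03)/3400 = 3.83456
V̂(ȳ_st) = Σ W_h² (1 − n_h/N_h) s_h²/n_h, with W_h = N_h/N and N = 3400:
  stratum A: (1000/3400)²·(1 − 25/1000)·0.84²/25 = 0.00238048
  stratum B: (1350/3400)²·(1 − 283/1350)·1.58²/283 = 0.00109918
  stratum C: (1050/3400)²·(1 − 256/1050)·0.89²/256 = 0.000223147
V̂(ȳ_st) = 0.00370281
SE(ȳ_st) = √0.00370281 = 0.0608507

ȳ_st ≈ 3.835, SE ≈ 0.0609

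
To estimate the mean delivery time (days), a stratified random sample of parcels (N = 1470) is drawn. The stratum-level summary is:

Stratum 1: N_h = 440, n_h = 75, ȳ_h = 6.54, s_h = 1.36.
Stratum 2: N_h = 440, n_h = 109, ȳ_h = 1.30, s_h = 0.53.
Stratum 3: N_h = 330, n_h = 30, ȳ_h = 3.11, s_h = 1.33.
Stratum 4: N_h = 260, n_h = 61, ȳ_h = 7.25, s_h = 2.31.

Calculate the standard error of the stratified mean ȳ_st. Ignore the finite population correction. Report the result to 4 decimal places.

SE(ȳ_st) ≈ 0.0903

V̂(ȳ_st) = Σ W_h² s_h²/n_h, with W_h = N_h/N and N = 1470:
  stratum 1: (440/1470)²·1.36²/75 = 0.00220947
  stratum 2: (440/1470)²·0.53²/109 = 0.000230885
  stratum 3: (330/1470)²·1.33²/30 = 0.0029715
  stratum 4: (260/1470)²·2.31²/61 = 0.00273657
V̂(ȳ_st) = 0.00814841
SE(ȳ_st) = √0.00814841 = 0.0902686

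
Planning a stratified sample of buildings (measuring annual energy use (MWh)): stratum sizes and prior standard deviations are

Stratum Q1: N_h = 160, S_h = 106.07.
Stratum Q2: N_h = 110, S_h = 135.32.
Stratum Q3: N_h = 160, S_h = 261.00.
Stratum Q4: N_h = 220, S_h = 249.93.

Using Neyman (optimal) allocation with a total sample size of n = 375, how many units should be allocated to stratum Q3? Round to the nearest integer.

Neyman allocation: n_h = n · N_h S_h / Σ N_i S_i, with n = 375.
  stratum Q1: N_h·S_h = 160·106.07 = 16971.20
  stratum Q2: N_h·S_h = 110·135.32 = 14885.20
  stratum Q3: N_h·S_h = 160·261.00 = 41760.00
  stratum Q4: N_h·S_h = 220·249.93 = 54984.60
Σ N_h S_h = 128601.00
n for stratum Q3 = 375·41760.00/128601.00 = 121.772 → 122

122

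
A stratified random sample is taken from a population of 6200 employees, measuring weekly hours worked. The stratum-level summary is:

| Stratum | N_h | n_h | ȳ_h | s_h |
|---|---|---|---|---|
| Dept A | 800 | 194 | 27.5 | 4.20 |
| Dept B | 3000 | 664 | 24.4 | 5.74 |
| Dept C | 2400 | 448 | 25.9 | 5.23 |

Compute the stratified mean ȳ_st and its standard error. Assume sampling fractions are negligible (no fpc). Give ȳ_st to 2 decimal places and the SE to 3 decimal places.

ȳ_st ≈ 25.38, SE ≈ 0.149

ȳ_st = Σ W_h ȳ_h = (800·27.5 + 3000·24.4 + 2400·25.9)/6200 = 25.38065
V̂(ȳ_st) = Σ W_h² s_h²/n_h, with W_h = N_h/N and N = 6200:
  stratum Dept A: (800/6200)²·4.20²/194 = 0.00151389
  stratum Dept B: (3000/6200)²·5.74²/664 = 0.0116176
  stratum Dept C: (2400/6200)²·5.23²/448 = 0.00914881
V̂(ȳ_st) = 0.0222803
SE(ȳ_st) = √0.0222803 = 0.149266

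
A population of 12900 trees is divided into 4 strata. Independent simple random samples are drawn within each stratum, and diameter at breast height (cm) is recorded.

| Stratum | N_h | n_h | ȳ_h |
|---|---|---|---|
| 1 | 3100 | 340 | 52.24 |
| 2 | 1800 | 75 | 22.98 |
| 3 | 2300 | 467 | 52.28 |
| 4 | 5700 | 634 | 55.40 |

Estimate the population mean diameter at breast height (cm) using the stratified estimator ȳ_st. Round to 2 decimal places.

ȳ_st ≈ 49.56

N = Σ N_h = 12900. Stratum weights W_h = N_h/N.
ȳ_st = (3100·52.24 + 1800·22.98 + 2300·52.28 + 5700·55.40) / 12900 = 49.5606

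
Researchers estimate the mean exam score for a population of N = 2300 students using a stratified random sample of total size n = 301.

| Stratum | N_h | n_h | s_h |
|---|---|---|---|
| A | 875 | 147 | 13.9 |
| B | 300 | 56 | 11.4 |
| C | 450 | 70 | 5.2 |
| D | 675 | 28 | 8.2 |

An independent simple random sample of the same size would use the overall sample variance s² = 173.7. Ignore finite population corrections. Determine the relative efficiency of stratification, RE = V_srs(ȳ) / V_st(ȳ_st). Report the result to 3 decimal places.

V̂(ȳ_st) = Σ W_h² s_h²/n_h, with W_h = N_h/N and N = 2300:
  stratum A: (875/2300)²·13.9²/147 = 0.190227
  stratum B: (300/2300)²·11.4²/56 = 0.0394829
  stratum C: (450/2300)²·5.2²/70 = 0.0147869
  stratum D: (675/2300)²·8.2²/28 = 0.206834
V_st = 0.451331
V_srs = s²/n = 173.7/301 = 0.577076
Relative efficiency = V_srs / V_st = 0.577076/0.451331 = 1.2786

RE ≈ 1.279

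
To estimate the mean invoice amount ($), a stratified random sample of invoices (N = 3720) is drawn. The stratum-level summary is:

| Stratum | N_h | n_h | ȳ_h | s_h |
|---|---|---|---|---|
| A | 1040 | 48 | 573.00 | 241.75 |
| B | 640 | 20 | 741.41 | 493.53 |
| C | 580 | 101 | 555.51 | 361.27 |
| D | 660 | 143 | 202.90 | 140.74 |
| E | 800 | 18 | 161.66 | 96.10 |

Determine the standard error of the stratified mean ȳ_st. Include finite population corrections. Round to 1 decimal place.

V̂(ȳ_st) = Σ W_h² (1 − n_h/N_h) s_h²/n_h, with W_h = N_h/N and N = 3720:
  stratum A: (1040/3720)²·(1 − 48/1040)·241.75²/48 = 90.7718
  stratum B: (640/3720)²·(1 − 20/640)·493.53²/20 = 349.207
  stratum C: (580/3720)²·(1 − 101/580)·361.27²/101 = 25.943
  stratum D: (660/3720)²·(1 − 143/660)·140.74²/143 = 3.41545
  stratum E: (800/3720)²·(1 − 18/800)·96.10²/18 = 23.1945
V̂(ȳ_st) = 492.532
SE(ȳ_st) = √492.532 = 22.1931

SE(ȳ_st) ≈ 22.2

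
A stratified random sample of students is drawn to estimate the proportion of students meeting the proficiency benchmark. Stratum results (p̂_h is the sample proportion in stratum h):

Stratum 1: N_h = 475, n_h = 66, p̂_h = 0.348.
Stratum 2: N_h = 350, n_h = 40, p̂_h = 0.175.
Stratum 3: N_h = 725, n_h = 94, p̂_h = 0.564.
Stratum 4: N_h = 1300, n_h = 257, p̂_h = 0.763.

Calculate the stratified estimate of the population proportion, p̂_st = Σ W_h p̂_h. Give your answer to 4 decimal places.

N = 2850; stratum weights W_h = N_h/N.
p̂_st = Σ W_h p̂_h = (475·0.348 + 350·0.175 + 725·0.564 + 1300·0.763)/2850 = 0.57100

p̂_st ≈ 0.5710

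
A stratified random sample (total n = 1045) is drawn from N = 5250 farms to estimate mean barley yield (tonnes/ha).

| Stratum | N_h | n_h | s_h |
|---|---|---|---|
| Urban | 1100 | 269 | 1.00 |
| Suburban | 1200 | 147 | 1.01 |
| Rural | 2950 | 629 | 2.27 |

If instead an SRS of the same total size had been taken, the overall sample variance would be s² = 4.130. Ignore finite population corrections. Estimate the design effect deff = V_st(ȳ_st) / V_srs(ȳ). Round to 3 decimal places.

deff ≈ 0.788

V̂(ȳ_st) = Σ W_h² s_h²/n_h, with W_h = N_h/N and N = 5250:
  stratum Urban: (1100/5250)²·1.00²/269 = 0.000163198
  stratum Suburban: (1200/5250)²·1.01²/147 = 0.000362551
  stratum Rural: (2950/5250)²·2.27²/629 = 0.00258658
V_st = 0.00311233
V_srs = s²/n = 4.130/1045 = 0.00395215
deff = V_st / V_srs = 0.00311233/0.00395215 = 0.7875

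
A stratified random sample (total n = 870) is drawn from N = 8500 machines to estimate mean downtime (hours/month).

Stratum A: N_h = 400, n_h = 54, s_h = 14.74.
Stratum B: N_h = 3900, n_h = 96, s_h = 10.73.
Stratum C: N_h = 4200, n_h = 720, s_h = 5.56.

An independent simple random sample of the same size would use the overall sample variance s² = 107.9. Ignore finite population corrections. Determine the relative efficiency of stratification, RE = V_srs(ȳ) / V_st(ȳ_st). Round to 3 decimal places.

RE ≈ 0.456

V̂(ȳ_st) = Σ W_h² s_h²/n_h, with W_h = N_h/N and N = 8500:
  stratum A: (400/8500)²·14.74²/54 = 0.00891012
  stratum B: (3900/8500)²·10.73²/96 = 0.252476
  stratum C: (4200/8500)²·5.56²/720 = 0.0104828
V_st = 0.271869
V_srs = s²/n = 107.9/870 = 0.124023
Relative efficiency = V_srs / V_st = 0.124023/0.271869 = 0.4562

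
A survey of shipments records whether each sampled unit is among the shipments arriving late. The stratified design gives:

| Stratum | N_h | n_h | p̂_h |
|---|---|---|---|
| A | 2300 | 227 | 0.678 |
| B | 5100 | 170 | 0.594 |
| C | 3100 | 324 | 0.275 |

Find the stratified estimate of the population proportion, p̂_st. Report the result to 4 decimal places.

N = 10500; stratum weights W_h = N_h/N.
p̂_st = Σ W_h p̂_h = (2300·0.678 + 5100·0.594 + 3100·0.275)/10500 = 0.51822

p̂_st ≈ 0.5182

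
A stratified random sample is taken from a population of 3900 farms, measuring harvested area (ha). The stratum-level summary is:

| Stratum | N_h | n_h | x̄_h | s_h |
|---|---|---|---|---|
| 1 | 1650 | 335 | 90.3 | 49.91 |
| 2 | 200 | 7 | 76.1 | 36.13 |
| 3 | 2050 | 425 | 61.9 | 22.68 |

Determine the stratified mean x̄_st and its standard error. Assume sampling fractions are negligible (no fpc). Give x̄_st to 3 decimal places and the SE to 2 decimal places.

x̄_st ≈ 74.644, SE ≈ 1.47

x̄_st = Σ W_h x̄_h = (1650·90.3 + 200·76.1 + 2050·61.9)/3900 = 74.64359
V̂(x̄_st) = Σ W_h² s_h²/n_h, with W_h = N_h/N and N = 3900:
  stratum 1: (1650/3900)²·49.91²/335 = 1.33097
  stratum 2: (200/3900)²·36.13²/7 = 0.490421
  stratum 3: (2050/3900)²·22.68²/425 = 0.334407
V̂(x̄_st) = 2.1558
SE(x̄_st) = √2.1558 = 1.46826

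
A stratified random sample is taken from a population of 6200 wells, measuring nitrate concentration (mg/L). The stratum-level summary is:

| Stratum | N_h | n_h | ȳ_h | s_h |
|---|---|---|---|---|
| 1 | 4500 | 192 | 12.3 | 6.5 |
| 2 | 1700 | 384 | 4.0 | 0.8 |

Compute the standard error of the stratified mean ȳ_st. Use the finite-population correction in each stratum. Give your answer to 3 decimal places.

SE(ȳ_st) ≈ 0.333

V̂(ȳ_st) = Σ W_h² (1 − n_h/N_h) s_h²/n_h, with W_h = N_h/N and N = 6200:
  stratum 1: (4500/6200)²·(1 − 192/4500)·6.5²/192 = 0.110976
  stratum 2: (1700/6200)²·(1 − 384/1700)·0.8²/384 = 9.69997e-05
V̂(ȳ_st) = 0.111073
SE(ȳ_st) = √0.111073 = 0.333277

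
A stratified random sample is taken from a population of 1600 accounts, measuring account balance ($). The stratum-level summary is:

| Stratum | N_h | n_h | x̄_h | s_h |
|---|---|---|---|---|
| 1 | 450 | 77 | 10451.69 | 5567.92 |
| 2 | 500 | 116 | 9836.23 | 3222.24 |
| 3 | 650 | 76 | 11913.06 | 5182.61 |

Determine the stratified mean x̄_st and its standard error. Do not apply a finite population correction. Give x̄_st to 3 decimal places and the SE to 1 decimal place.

x̄_st ≈ 10853.040, SE ≈ 314.5

x̄_st = Σ W_h x̄_h = (450·10451.69 + 500·9836.23 + 650·11913.06)/1600 = 10853.04031
V̂(x̄_st) = Σ W_h² s_h²/n_h, with W_h = N_h/N and N = 1600:
  stratum 1: (450/1600)²·5567.92²/77 = 31847.9
  stratum 2: (500/1600)²·3222.24²/116 = 8740.93
  stratum 3: (650/1600)²·5182.61²/76 = 58327.1
V̂(x̄_st) = 98915.9
SE(x̄_st) = √98915.9 = 314.509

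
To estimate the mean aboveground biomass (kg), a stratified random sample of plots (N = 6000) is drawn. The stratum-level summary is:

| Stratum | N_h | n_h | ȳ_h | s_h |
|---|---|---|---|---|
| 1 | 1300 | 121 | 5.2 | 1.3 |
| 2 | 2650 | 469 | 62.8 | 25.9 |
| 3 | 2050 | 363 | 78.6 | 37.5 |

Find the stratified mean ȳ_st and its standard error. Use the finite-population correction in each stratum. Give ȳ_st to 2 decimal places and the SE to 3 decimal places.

ȳ_st ≈ 55.72, SE ≈ 0.776

ȳ_st = Σ W_h ȳ_h = (1300·5.2 + 2650·62.8 + 2050·78.6)/6000 = 55.71833
V̂(ȳ_st) = Σ W_h² (1 − n_h/N_h) s_h²/n_h, with W_h = N_h/N and N = 6000:
  stratum 1: (1300/6000)²·(1 − 121/1300)·1.3²/121 = 0.000594643
  stratum 2: (2650/6000)²·(1 − 469/2650)·25.9²/469 = 0.229628
  stratum 3: (2050/6000)²·(1 − 363/2050)·37.5²/363 = 0.372154
V̂(ȳ_st) = 0.602377
SE(ȳ_st) = √0.602377 = 0.776129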